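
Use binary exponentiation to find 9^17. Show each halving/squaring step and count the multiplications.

Computing 9^17 by squaring (build up from 9^1; each line after the first costs one multiplication):

9^1 = 9
9^2 = (9^1)^2 = 9^2 = 81
9^4 = (9^2)^2 = 81^2 = 6561
9^8 = (9^4)^2 = 6561^2 = 43046721
9^16 = (9^8)^2 = 43046721^2 = 1853020188851841
9^17 = 9 * 9^16 = 9 * 1853020188851841 = 16677181699666569

Result: 16677181699666569
Multiplications needed: 5 (5 lines after 9^1)

9^17 = 16677181699666569. Using exponentiation by squaring, this requires 5 multiplications. The key idea: if the exponent is even, square the half-power; if odd, multiply by the base once.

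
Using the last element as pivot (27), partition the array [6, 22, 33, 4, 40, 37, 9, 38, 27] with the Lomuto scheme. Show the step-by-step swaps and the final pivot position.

Lomuto partition with pivot = 27:

Initial array: [6, 22, 33, 4, 40, 37, 9, 38, 27]

arr[0]=6 <= 27: swap with position 0, array becomes [6, 22, 33, 4, 40, 37, 9, 38, 27]
arr[1]=22 <= 27: swap with position 1, array becomes [6, 22, 33, 4, 40, 37, 9, 38, 27]
arr[2]=33 > 27: no swap
arr[3]=4 <= 27: swap with position 2, array becomes [6, 22, 4, 33, 40, 37, 9, 38, 27]
arr[4]=40 > 27: no swap
arr[5]=37 > 27: no swap
arr[6]=9 <= 27: swap with position 3, array becomes [6, 22, 4, 9, 40, 37, 33, 38, 27]
arr[7]=38 > 27: no swap

Place pivot at position 4: [6, 22, 4, 9, 27, 37, 33, 38, 40]
Pivot position: 4

After partitioning with pivot 27, the array becomes [6, 22, 4, 9, 27, 37, 33, 38, 40]. The pivot is placed at index 4. All elements to the left of the pivot are <= 27, and all elements to the right are > 27.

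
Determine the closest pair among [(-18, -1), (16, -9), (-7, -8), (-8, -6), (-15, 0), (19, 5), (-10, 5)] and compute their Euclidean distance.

Computing all pairwise distances among 7 points:

d((-18, -1), (16, -9)) = 34.9285
d((-18, -1), (-7, -8)) = 13.0384
d((-18, -1), (-8, -6)) = 11.1803
d((-18, -1), (-15, 0)) = 3.1623
d((-18, -1), (19, 5)) = 37.4833
d((-18, -1), (-10, 5)) = 10.0
d((16, -9), (-7, -8)) = 23.0217
d((16, -9), (-8, -6)) = 24.1868
d((16, -9), (-15, 0)) = 32.28
d((16, -9), (19, 5)) = 14.3178
d((16, -9), (-10, 5)) = 29.5296
d((-7, -8), (-8, -6)) = 2.2361 <-- minimum
d((-7, -8), (-15, 0)) = 11.3137
d((-7, -8), (19, 5)) = 29.0689
d((-7, -8), (-10, 5)) = 13.3417
d((-8, -6), (-15, 0)) = 9.2195
d((-8, -6), (19, 5)) = 29.1548
d((-8, -6), (-10, 5)) = 11.1803
d((-15, 0), (19, 5)) = 34.3657
d((-15, 0), (-10, 5)) = 7.0711
d((19, 5), (-10, 5)) = 29.0

Closest pair: (-7, -8) and (-8, -6) with distance 2.2361

The closest pair is (-7, -8) and (-8, -6) with Euclidean distance 2.2361. For 7 points, brute-force pairwise comparison is shown above. For large n, the divide-and-conquer algorithm (sort by x, recurse on halves, check the dividing strip) achieves O(n log n).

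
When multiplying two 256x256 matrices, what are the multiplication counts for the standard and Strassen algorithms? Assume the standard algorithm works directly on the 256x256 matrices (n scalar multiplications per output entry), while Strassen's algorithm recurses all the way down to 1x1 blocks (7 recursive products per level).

Matrix multiplication for 256x256 matrices:

Standard algorithm: 256^3 = 16777216 multiplications
Strassen's algorithm: 7^(log2(256)) = 7^8 = 5764801 multiplications
Savings: 16777216 - 5764801 = 11012415 multiplications

Standard: 16777216 multiplications (256^3). Strassen: 5764801 multiplications (7^8). Strassen reduces 8 recursive multiplications to 7 at each level.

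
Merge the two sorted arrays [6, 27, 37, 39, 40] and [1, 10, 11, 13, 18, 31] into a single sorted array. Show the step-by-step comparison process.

Merging process:

Compare 6 vs 1: take 1 from right. Merged: [1]
Compare 6 vs 10: take 6 from left. Merged: [1, 6]
Compare 27 vs 10: take 10 from right. Merged: [1, 6, 10]
Compare 27 vs 11: take 11 from right. Merged: [1, 6, 10, 11]
Compare 27 vs 13: take 13 from right. Merged: [1, 6, 10, 11, 13]
Compare 27 vs 18: take 18 from right. Merged: [1, 6, 10, 11, 13, 18]
Compare 27 vs 31: take 27 from left. Merged: [1, 6, 10, 11, 13, 18, 27]
Compare 37 vs 31: take 31 from right. Merged: [1, 6, 10, 11, 13, 18, 27, 31]
Append remaining from left: [37, 39, 40]. Merged: [1, 6, 10, 11, 13, 18, 27, 31, 37, 39, 40]

Final merged array: [1, 6, 10, 11, 13, 18, 27, 31, 37, 39, 40]
Total comparisons: 8

The merged array is [1, 6, 10, 11, 13, 18, 27, 31, 37, 39, 40], requiring 8 comparisons. The merge step runs in O(n) time where n is the total number of elements.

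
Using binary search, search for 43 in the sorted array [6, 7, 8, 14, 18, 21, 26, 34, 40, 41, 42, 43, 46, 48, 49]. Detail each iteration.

Binary search for 43 in [6, 7, 8, 14, 18, 21, 26, 34, 40, 41, 42, 43, 46, 48, 49]:

lo=0, hi=14, mid=7, arr[mid]=34 -> 34 < 43, search right half
lo=8, hi=14, mid=11, arr[mid]=43 -> Found target at index 11!

Binary search finds 43 at index 11 after 2 comparisons. The search repeatedly halves the search space by comparing with the middle element.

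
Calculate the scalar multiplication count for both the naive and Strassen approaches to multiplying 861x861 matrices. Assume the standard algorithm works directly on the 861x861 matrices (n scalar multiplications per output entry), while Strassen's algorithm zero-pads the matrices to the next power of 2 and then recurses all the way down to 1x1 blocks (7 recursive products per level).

Matrix multiplication for 861x861 matrices:

Strassen's algorithm requires power-of-2 dimensions. Pad 861x861 to 1024x1024 (next power of 2).

Standard algorithm: 861^3 = 638277381 multiplications
Strassen's algorithm: 7^(log2(1024)) = 7^10 = 282475249 multiplications
Savings: 638277381 - 282475249 = 355802132 multiplications

Standard: 638277381 multiplications (861^3). Strassen: 282475249 multiplications (7^10, after padding to 1024x1024). Strassen reduces 8 recursive multiplications to 7 at each level.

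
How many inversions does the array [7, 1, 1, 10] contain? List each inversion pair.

Finding inversions in [7, 1, 1, 10]:

(0, 1): arr[0]=7 > arr[1]=1
(0, 2): arr[0]=7 > arr[2]=1

Total inversions: 2

The array has 2 inversion(s): (0,1), (0,2). Each pair (i,j) satisfies i < j and arr[i] > arr[j].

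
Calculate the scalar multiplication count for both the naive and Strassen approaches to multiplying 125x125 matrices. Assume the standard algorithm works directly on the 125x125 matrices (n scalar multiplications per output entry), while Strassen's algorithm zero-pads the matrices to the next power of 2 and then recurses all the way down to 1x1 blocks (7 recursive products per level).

Matrix multiplication for 125x125 matrices:

Strassen's algorithm requires power-of-2 dimensions. Pad 125x125 to 128x128 (next power of 2).

Standard algorithm: 125^3 = 1953125 multiplications
Strassen's algorithm: 7^(log2(128)) = 7^7 = 823543 multiplications
Savings: 1953125 - 823543 = 1129582 multiplications

Standard: 1953125 multiplications (125^3). Strassen: 823543 multiplications (7^7, after padding to 128x128). Strassen reduces 8 recursive multiplications to 7 at each level.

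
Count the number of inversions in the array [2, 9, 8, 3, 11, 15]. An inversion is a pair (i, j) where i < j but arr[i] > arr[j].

Finding inversions in [2, 9, 8, 3, 11, 15]:

(1, 2): arr[1]=9 > arr[2]=8
(1, 3): arr[1]=9 > arr[3]=3
(2, 3): arr[2]=8 > arr[3]=3

Total inversions: 3

The array has 3 inversion(s): (1,2), (1,3), (2,3). Each pair (i,j) satisfies i < j and arr[i] > arr[j].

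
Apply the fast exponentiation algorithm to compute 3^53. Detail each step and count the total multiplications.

Computing 3^53 by squaring (build up from 3^1; each line after the first costs one multiplication):

3^1 = 3
3^2 = (3^1)^2 = 3^2 = 9
3^3 = 3 * 3^2 = 3 * 9 = 27
3^6 = (3^3)^2 = 27^2 = 729
3^12 = (3^6)^2 = 729^2 = 531441
3^13 = 3 * 3^12 = 3 * 531441 = 1594323
3^26 = (3^13)^2 = 1594323^2 = 2541865828329
3^52 = (3^26)^2 = 2541865828329^2 = 6461081889226673298932241
3^53 = 3 * 3^52 = 3 * 6461081889226673298932241 = 19383245667680019896796723

Result: 19383245667680019896796723
Multiplications needed: 8 (8 lines after 3^1)

3^53 = 19383245667680019896796723. Using exponentiation by squaring, this requires 8 multiplications. The key idea: if the exponent is even, square the half-power; if odd, multiply by the base once.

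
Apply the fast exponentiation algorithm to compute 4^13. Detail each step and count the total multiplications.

Computing 4^13 by squaring (build up from 4^1; each line after the first costs one multiplication):

4^1 = 4
4^2 = (4^1)^2 = 4^2 = 16
4^3 = 4 * 4^2 = 4 * 16 = 64
4^6 = (4^3)^2 = 64^2 = 4096
4^12 = (4^6)^2 = 4096^2 = 16777216
4^13 = 4 * 4^12 = 4 * 16777216 = 67108864

Result: 67108864
Multiplications needed: 5 (5 lines after 4^1)

4^13 = 67108864. Using exponentiation by squaring, this requires 5 multiplications. The key idea: if the exponent is even, square the half-power; if odd, multiply by the base once.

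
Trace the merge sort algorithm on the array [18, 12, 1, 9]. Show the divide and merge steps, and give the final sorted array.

Merge sort trace:

Split: [18, 12, 1, 9] -> [18, 12] and [1, 9]
  Split: [18, 12] -> [18] and [12]
  Merge: [18] + [12] -> [12, 18]
  Split: [1, 9] -> [1] and [9]
  Merge: [1] + [9] -> [1, 9]
Merge: [12, 18] + [1, 9] -> [1, 9, 12, 18]

Final sorted array: [1, 9, 12, 18]

The merge sort proceeds by recursively splitting the array and merging sorted halves.
After all merges, the sorted array is [1, 9, 12, 18].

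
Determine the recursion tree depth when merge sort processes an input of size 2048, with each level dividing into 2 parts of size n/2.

For divide and conquer with division factor 2:

Problem sizes at each level:
Level 0: 2048
Level 1: 1024
Level 2: 512
Level 3: 256
Level 4: 128
Level 5: 64
Level 6: 32
Level 7: 16
Level 8: 8
Level 9: 4
Level 10: 2
Level 11: 1

The root is level 0 and the size-1 base case is level 11 (the tree spans levels 0 through 11, i.e. 12 levels counting the root), so the depth is the number of divisions: log_2(2048) = 11

The recursion tree depth is log_2(2048) = 11. At each level, the problem size is divided by 2, so it takes 11 divisions to reduce to a base case of size 1. The algorithm makes 2 recursive calls at each level.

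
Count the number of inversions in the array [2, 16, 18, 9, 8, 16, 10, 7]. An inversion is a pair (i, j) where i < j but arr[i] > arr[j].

Finding inversions in [2, 16, 18, 9, 8, 16, 10, 7]:

(1, 3): arr[1]=16 > arr[3]=9
(1, 4): arr[1]=16 > arr[4]=8
(1, 6): arr[1]=16 > arr[6]=10
(1, 7): arr[1]=16 > arr[7]=7
(2, 3): arr[2]=18 > arr[3]=9
(2, 4): arr[2]=18 > arr[4]=8
(2, 5): arr[2]=18 > arr[5]=16
(2, 6): arr[2]=18 > arr[6]=10
(2, 7): arr[2]=18 > arr[7]=7
(3, 4): arr[3]=9 > arr[4]=8
(3, 7): arr[3]=9 > arr[7]=7
(4, 7): arr[4]=8 > arr[7]=7
(5, 6): arr[5]=16 > arr[6]=10
(5, 7): arr[5]=16 > arr[7]=7
(6, 7): arr[6]=10 > arr[7]=7

Total inversions: 15

The array has 15 inversion(s): (1,3), (1,4), (1,6), (1,7), (2,3), (2,4), (2,5), (2,6), (2,7), (3,4), (3,7), (4,7), (5,6), (5,7), (6,7). Each pair (i,j) satisfies i < j and arr[i] > arr[j].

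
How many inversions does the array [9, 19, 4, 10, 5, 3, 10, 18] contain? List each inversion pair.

Finding inversions in [9, 19, 4, 10, 5, 3, 10, 18]:

(0, 2): arr[0]=9 > arr[2]=4
(0, 4): arr[0]=9 > arr[4]=5
(0, 5): arr[0]=9 > arr[5]=3
(1, 2): arr[1]=19 > arr[2]=4
(1, 3): arr[1]=19 > arr[3]=10
(1, 4): arr[1]=19 > arr[4]=5
(1, 5): arr[1]=19 > arr[5]=3
(1, 6): arr[1]=19 > arr[6]=10
(1, 7): arr[1]=19 > arr[7]=18
(2, 5): arr[2]=4 > arr[5]=3
(3, 4): arr[3]=10 > arr[4]=5
(3, 5): arr[3]=10 > arr[5]=3
(4, 5): arr[4]=5 > arr[5]=3

Total inversions: 13

The array has 13 inversion(s): (0,2), (0,4), (0,5), (1,2), (1,3), (1,4), (1,5), (1,6), (1,7), (2,5), (3,4), (3,5), (4,5). Each pair (i,j) satisfies i < j and arr[i] > arr[j].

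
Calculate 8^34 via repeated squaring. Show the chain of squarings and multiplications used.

Computing 8^34 by squaring (build up from 8^1; each line after the first costs one multiplication):

8^1 = 8
8^2 = (8^1)^2 = 8^2 = 64
8^4 = (8^2)^2 = 64^2 = 4096
8^8 = (8^4)^2 = 4096^2 = 16777216
8^16 = (8^8)^2 = 16777216^2 = 281474976710656
8^17 = 8 * 8^16 = 8 * 281474976710656 = 2251799813685248
8^34 = (8^17)^2 = 2251799813685248^2 = 5070602400912917605986812821504

Result: 5070602400912917605986812821504
Multiplications needed: 6 (6 lines after 8^1)

8^34 = 5070602400912917605986812821504. Using exponentiation by squaring, this requires 6 multiplications. The key idea: if the exponent is even, square the half-power; if odd, multiply by the base once.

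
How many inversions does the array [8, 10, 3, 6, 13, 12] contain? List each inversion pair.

Finding inversions in [8, 10, 3, 6, 13, 12]:

(0, 2): arr[0]=8 > arr[2]=3
(0, 3): arr[0]=8 > arr[3]=6
(1, 2): arr[1]=10 > arr[2]=3
(1, 3): arr[1]=10 > arr[3]=6
(4, 5): arr[4]=13 > arr[5]=12

Total inversions: 5

The array has 5 inversion(s): (0,2), (0,3), (1,2), (1,3), (4,5). Each pair (i,j) satisfies i < j and arr[i] > arr[j].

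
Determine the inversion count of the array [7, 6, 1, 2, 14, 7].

Finding inversions in [7, 6, 1, 2, 14, 7]:

(0, 1): arr[0]=7 > arr[1]=6
(0, 2): arr[0]=7 > arr[2]=1
(0, 3): arr[0]=7 > arr[3]=2
(1, 2): arr[1]=6 > arr[2]=1
(1, 3): arr[1]=6 > arr[3]=2
(4, 5): arr[4]=14 > arr[5]=7

Total inversions: 6

The array has 6 inversion(s): (0,1), (0,2), (0,3), (1,2), (1,3), (4,5). Each pair (i,j) satisfies i < j and arr[i] > arr[j].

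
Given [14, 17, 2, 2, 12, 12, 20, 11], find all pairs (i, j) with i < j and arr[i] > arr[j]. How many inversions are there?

Finding inversions in [14, 17, 2, 2, 12, 12, 20, 11]:

(0, 2): arr[0]=14 > arr[2]=2
(0, 3): arr[0]=14 > arr[3]=2
(0, 4): arr[0]=14 > arr[4]=12
(0, 5): arr[0]=14 > arr[5]=12
(0, 7): arr[0]=14 > arr[7]=11
(1, 2): arr[1]=17 > arr[2]=2
(1, 3): arr[1]=17 > arr[3]=2
(1, 4): arr[1]=17 > arr[4]=12
(1, 5): arr[1]=17 > arr[5]=12
(1, 7): arr[1]=17 > arr[7]=11
(4, 7): arr[4]=12 > arr[7]=11
(5, 7): arr[5]=12 > arr[7]=11
(6, 7): arr[6]=20 > arr[7]=11

Total inversions: 13

The array has 13 inversion(s): (0,2), (0,3), (0,4), (0,5), (0,7), (1,2), (1,3), (1,4), (1,5), (1,7), (4,7), (5,7), (6,7). Each pair (i,j) satisfies i < j and arr[i] > arr[j].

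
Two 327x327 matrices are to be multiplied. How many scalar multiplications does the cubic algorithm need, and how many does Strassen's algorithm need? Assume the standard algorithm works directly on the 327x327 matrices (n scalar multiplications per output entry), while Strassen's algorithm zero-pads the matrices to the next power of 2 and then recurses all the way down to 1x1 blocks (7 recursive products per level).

Matrix multiplication for 327x327 matrices:

Strassen's algorithm requires power-of-2 dimensions. Pad 327x327 to 512x512 (next power of 2).

Standard algorithm: 327^3 = 34965783 multiplications
Strassen's algorithm: 7^(log2(512)) = 7^9 = 40353607 multiplications
Difference: 34965783 - 40353607 = -5387824 (Strassen uses MORE here due to padding overhead — for small or just-over-power-of-2 n, padding can outweigh the per-level savings)

Standard: 34965783 multiplications (327^3). Strassen: 40353607 multiplications (7^9, after padding to 512x512). Strassen reduces 8 recursive multiplications to 7 at each level.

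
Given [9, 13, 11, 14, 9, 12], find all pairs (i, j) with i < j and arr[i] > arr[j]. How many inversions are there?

Finding inversions in [9, 13, 11, 14, 9, 12]:

(1, 2): arr[1]=13 > arr[2]=11
(1, 4): arr[1]=13 > arr[4]=9
(1, 5): arr[1]=13 > arr[5]=12
(2, 4): arr[2]=11 > arr[4]=9
(3, 4): arr[3]=14 > arr[4]=9
(3, 5): arr[3]=14 > arr[5]=12

Total inversions: 6

The array has 6 inversion(s): (1,2), (1,4), (1,5), (2,4), (3,4), (3,5). Each pair (i,j) satisfies i < j and arr[i] > arr[j].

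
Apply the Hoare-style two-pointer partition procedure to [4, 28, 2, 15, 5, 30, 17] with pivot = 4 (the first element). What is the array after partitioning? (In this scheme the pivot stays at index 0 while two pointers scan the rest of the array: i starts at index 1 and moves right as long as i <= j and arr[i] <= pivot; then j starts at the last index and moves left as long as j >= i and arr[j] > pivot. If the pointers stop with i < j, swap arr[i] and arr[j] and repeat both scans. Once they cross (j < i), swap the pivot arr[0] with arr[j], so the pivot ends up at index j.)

Hoare-style two-pointer partition with pivot = 4:

Initial array: [4, 28, 2, 15, 5, 30, 17]

Pointers start at i = 1, j = 6.
i stops at index 1 (arr[1]=28 > 4), j stops at index 2 (arr[2]=2 <= 4): swap arr[1] and arr[2], array becomes [4, 2, 28, 15, 5, 30, 17]
i ends at 2, j ends at 1: the pointers have crossed (j < i), so scanning stops.

Swap pivot arr[0] with arr[1] to place pivot at position 1: [2, 4, 28, 15, 5, 30, 17]
Pivot position: 1

After partitioning with pivot 4, the array becomes [2, 4, 28, 15, 5, 30, 17]. The pivot is placed at index 1. All elements to the left of the pivot are <= 4, and all elements to the right are > 4.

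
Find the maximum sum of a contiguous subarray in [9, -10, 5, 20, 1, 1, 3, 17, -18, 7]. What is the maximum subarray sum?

Using Kadane's algorithm on [9, -10, 5, 20, 1, 1, 3, 17, -18, 7]:

Scanning through the array:
Position 1 (value -10): max_ending_here = -1, max_so_far = 9
Position 2 (value 5): max_ending_here = 5, max_so_far = 9
Position 3 (value 20): max_ending_here = 25, max_so_far = 25
Position 4 (value 1): max_ending_here = 26, max_so_far = 26
Position 5 (value 1): max_ending_here = 27, max_so_far = 27
Position 6 (value 3): max_ending_here = 30, max_so_far = 30
Position 7 (value 17): max_ending_here = 47, max_so_far = 47
Position 8 (value -18): max_ending_here = 29, max_so_far = 47
Position 9 (value 7): max_ending_here = 36, max_so_far = 47

Maximum subarray: [5, 20, 1, 1, 3, 17]
Maximum sum: 47

The maximum subarray is [5, 20, 1, 1, 3, 17] with sum 47. This subarray runs from index 2 to index 7.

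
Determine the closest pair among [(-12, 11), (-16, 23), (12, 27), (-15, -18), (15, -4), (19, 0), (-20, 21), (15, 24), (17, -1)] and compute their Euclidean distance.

Computing all pairwise distances among 9 points:

d((-12, 11), (-16, 23)) = 12.6491
d((-12, 11), (12, 27)) = 28.8444
d((-12, 11), (-15, -18)) = 29.1548
d((-12, 11), (15, -4)) = 30.8869
d((-12, 11), (19, 0)) = 32.8938
d((-12, 11), (-20, 21)) = 12.8062
d((-12, 11), (15, 24)) = 29.9666
d((-12, 11), (17, -1)) = 31.3847
d((-16, 23), (12, 27)) = 28.2843
d((-16, 23), (-15, -18)) = 41.0122
d((-16, 23), (15, -4)) = 41.1096
d((-16, 23), (19, 0)) = 41.8808
d((-16, 23), (-20, 21)) = 4.4721
d((-16, 23), (15, 24)) = 31.0161
d((-16, 23), (17, -1)) = 40.8044
d((12, 27), (-15, -18)) = 52.4786
d((12, 27), (15, -4)) = 31.1448
d((12, 27), (19, 0)) = 27.8927
d((12, 27), (-20, 21)) = 32.5576
d((12, 27), (15, 24)) = 4.2426
d((12, 27), (17, -1)) = 28.4429
d((-15, -18), (15, -4)) = 33.1059
d((-15, -18), (19, 0)) = 38.4708
d((-15, -18), (-20, 21)) = 39.3192
d((-15, -18), (15, 24)) = 51.614
d((-15, -18), (17, -1)) = 36.2353
d((15, -4), (19, 0)) = 5.6569
d((15, -4), (-20, 21)) = 43.0116
d((15, -4), (15, 24)) = 28.0
d((15, -4), (17, -1)) = 3.6056
d((19, 0), (-20, 21)) = 44.2945
d((19, 0), (15, 24)) = 24.3311
d((19, 0), (17, -1)) = 2.2361 <-- minimum
d((-20, 21), (15, 24)) = 35.1283
d((-20, 21), (17, -1)) = 43.0465
d((15, 24), (17, -1)) = 25.0799

Closest pair: (19, 0) and (17, -1) with distance 2.2361

The closest pair is (19, 0) and (17, -1) with Euclidean distance 2.2361. For 9 points, brute-force pairwise comparison is shown above. For large n, the divide-and-conquer algorithm (sort by x, recurse on halves, check the dividing strip) achieves O(n log n).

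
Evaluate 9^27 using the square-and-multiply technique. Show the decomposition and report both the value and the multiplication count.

Computing 9^27 by squaring (build up from 9^1; each line after the first costs one multiplication):

9^1 = 9
9^2 = (9^1)^2 = 9^2 = 81
9^3 = 9 * 9^2 = 9 * 81 = 729
9^6 = (9^3)^2 = 729^2 = 531441
9^12 = (9^6)^2 = 531441^2 = 282429536481
9^13 = 9 * 9^12 = 9 * 282429536481 = 2541865828329
9^26 = (9^13)^2 = 2541865828329^2 = 6461081889226673298932241
9^27 = 9 * 9^26 = 9 * 6461081889226673298932241 = 58149737003040059690390169

Result: 58149737003040059690390169
Multiplications needed: 7 (7 lines after 9^1)

9^27 = 58149737003040059690390169. Using exponentiation by squaring, this requires 7 multiplications. The key idea: if the exponent is even, square the half-power; if odd, multiply by the base once.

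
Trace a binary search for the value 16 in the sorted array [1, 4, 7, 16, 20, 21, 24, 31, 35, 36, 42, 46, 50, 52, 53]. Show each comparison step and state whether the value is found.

Binary search for 16 in [1, 4, 7, 16, 20, 21, 24, 31, 35, 36, 42, 46, 50, 52, 53]:

lo=0, hi=14, mid=7, arr[mid]=31 -> 31 > 16, search left half
lo=0, hi=6, mid=3, arr[mid]=16 -> Found target at index 3!

Binary search finds 16 at index 3 after 2 comparisons. The search repeatedly halves the search space by comparing with the middle element.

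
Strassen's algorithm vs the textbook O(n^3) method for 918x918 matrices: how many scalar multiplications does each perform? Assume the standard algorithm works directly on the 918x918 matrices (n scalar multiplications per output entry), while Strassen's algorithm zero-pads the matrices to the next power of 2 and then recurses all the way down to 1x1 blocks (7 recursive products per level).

Matrix multiplication for 918x918 matrices:

Strassen's algorithm requires power-of-2 dimensions. Pad 918x918 to 1024x1024 (next power of 2).

Standard algorithm: 918^3 = 773620632 multiplications
Strassen's algorithm: 7^(log2(1024)) = 7^10 = 282475249 multiplications
Savings: 773620632 - 282475249 = 491145383 multiplications

Standard: 773620632 multiplications (918^3). Strassen: 282475249 multiplications (7^10, after padding to 1024x1024). Strassen reduces 8 recursive multiplications to 7 at each level.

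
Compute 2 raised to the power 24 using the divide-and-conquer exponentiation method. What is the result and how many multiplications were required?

Computing 2^24 by squaring (build up from 2^1; each line after the first costs one multiplication):

2^1 = 2
2^2 = (2^1)^2 = 2^2 = 4
2^3 = 2 * 2^2 = 2 * 4 = 8
2^6 = (2^3)^2 = 8^2 = 64
2^12 = (2^6)^2 = 64^2 = 4096
2^24 = (2^12)^2 = 4096^2 = 16777216

Result: 16777216
Multiplications needed: 5 (5 lines after 2^1)

2^24 = 16777216. Using exponentiation by squaring, this requires 5 multiplications. The key idea: if the exponent is even, square the half-power; if odd, multiply by the base once.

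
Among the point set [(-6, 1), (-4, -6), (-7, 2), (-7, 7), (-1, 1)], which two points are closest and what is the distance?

Computing all pairwise distances among 5 points:

d((-6, 1), (-4, -6)) = 7.2801
d((-6, 1), (-7, 2)) = 1.4142 <-- minimum
d((-6, 1), (-7, 7)) = 6.0828
d((-6, 1), (-1, 1)) = 5.0
d((-4, -6), (-7, 2)) = 8.544
d((-4, -6), (-7, 7)) = 13.3417
d((-4, -6), (-1, 1)) = 7.6158
d((-7, 2), (-7, 7)) = 5.0
d((-7, 2), (-1, 1)) = 6.0828
d((-7, 7), (-1, 1)) = 8.4853

Closest pair: (-6, 1) and (-7, 2) with distance 1.4142

The closest pair is (-6, 1) and (-7, 2) with Euclidean distance 1.4142. For 5 points, brute-force pairwise comparison is shown above. For large n, the divide-and-conquer algorithm (sort by x, recurse on halves, check the dividing strip) achieves O(n log n).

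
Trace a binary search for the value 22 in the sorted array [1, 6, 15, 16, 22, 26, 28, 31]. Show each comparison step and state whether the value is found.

Binary search for 22 in [1, 6, 15, 16, 22, 26, 28, 31]:

lo=0, hi=7, mid=3, arr[mid]=16 -> 16 < 22, search right half
lo=4, hi=7, mid=5, arr[mid]=26 -> 26 > 22, search left half
lo=4, hi=4, mid=4, arr[mid]=22 -> Found target at index 4!

Binary search finds 22 at index 4 after 3 comparisons. The search repeatedly halves the search space by comparing with the middle element.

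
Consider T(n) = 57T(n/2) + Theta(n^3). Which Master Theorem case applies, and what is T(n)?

Master Theorem for T(n) = 57T(n/2) + O(n^3):

a = 57, b = 2, c = 3
log_b(a) = log_2(57) = 5.8329

Case 1: c = 3 < log_2(57) = 5.8329
T(n) = O(n^(log_2 57))

For T(n) = 57T(n/2) + O(n^3): log_2(57) = 5.8329. This is Case 1 of the Master Theorem (c < log_b(a), work dominated by leaves), giving O(n^(log_2 57)).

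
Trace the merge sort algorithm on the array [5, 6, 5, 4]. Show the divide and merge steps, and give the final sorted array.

Merge sort trace:

Split: [5, 6, 5, 4] -> [5, 6] and [5, 4]
  Split: [5, 6] -> [5] and [6]
  Merge: [5] + [6] -> [5, 6]
  Split: [5, 4] -> [5] and [4]
  Merge: [5] + [4] -> [4, 5]
Merge: [5, 6] + [4, 5] -> [4, 5, 5, 6]

Final sorted array: [4, 5, 5, 6]

The merge sort proceeds by recursively splitting the array and merging sorted halves.
After all merges, the sorted array is [4, 5, 5, 6].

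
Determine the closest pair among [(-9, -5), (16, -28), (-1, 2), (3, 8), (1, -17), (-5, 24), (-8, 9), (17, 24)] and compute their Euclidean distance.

Computing all pairwise distances among 8 points:

d((-9, -5), (16, -28)) = 33.9706
d((-9, -5), (-1, 2)) = 10.6301
d((-9, -5), (3, 8)) = 17.6918
d((-9, -5), (1, -17)) = 15.6205
d((-9, -5), (-5, 24)) = 29.2746
d((-9, -5), (-8, 9)) = 14.0357
d((-9, -5), (17, 24)) = 38.9487
d((16, -28), (-1, 2)) = 34.4819
d((16, -28), (3, 8)) = 38.2753
d((16, -28), (1, -17)) = 18.6011
d((16, -28), (-5, 24)) = 56.0803
d((16, -28), (-8, 9)) = 44.1022
d((16, -28), (17, 24)) = 52.0096
d((-1, 2), (3, 8)) = 7.2111 <-- minimum
d((-1, 2), (1, -17)) = 19.105
d((-1, 2), (-5, 24)) = 22.3607
d((-1, 2), (-8, 9)) = 9.8995
d((-1, 2), (17, 24)) = 28.4253
d((3, 8), (1, -17)) = 25.0799
d((3, 8), (-5, 24)) = 17.8885
d((3, 8), (-8, 9)) = 11.0454
d((3, 8), (17, 24)) = 21.2603
d((1, -17), (-5, 24)) = 41.4367
d((1, -17), (-8, 9)) = 27.5136
d((1, -17), (17, 24)) = 44.0114
d((-5, 24), (-8, 9)) = 15.2971
d((-5, 24), (17, 24)) = 22.0
d((-8, 9), (17, 24)) = 29.1548

Closest pair: (-1, 2) and (3, 8) with distance 7.2111

The closest pair is (-1, 2) and (3, 8) with Euclidean distance 7.2111. For 8 points, brute-force pairwise comparison is shown above. For large n, the divide-and-conquer algorithm (sort by x, recurse on halves, check the dividing strip) achieves O(n log n).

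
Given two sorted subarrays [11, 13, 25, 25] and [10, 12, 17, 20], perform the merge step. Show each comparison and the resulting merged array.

Merging process:

Compare 11 vs 10: take 10 from right. Merged: [10]
Compare 11 vs 12: take 11 from left. Merged: [10, 11]
Compare 13 vs 12: take 12 from right. Merged: [10, 11, 12]
Compare 13 vs 17: take 13 from left. Merged: [10, 11, 12, 13]
Compare 25 vs 17: take 17 from right. Merged: [10, 11, 12, 13, 17]
Compare 25 vs 20: take 20 from right. Merged: [10, 11, 12, 13, 17, 20]
Append remaining from left: [25, 25]. Merged: [10, 11, 12, 13, 17, 20, 25, 25]

Final merged array: [10, 11, 12, 13, 17, 20, 25, 25]
Total comparisons: 6

The merged array is [10, 11, 12, 13, 17, 20, 25, 25], requiring 6 comparisons. The merge step runs in O(n) time where n is the total number of elements.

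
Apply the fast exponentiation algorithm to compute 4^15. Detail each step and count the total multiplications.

Computing 4^15 by squaring (build up from 4^1; each line after the first costs one multiplication):

4^1 = 4
4^2 = (4^1)^2 = 4^2 = 16
4^3 = 4 * 4^2 = 4 * 16 = 64
4^6 = (4^3)^2 = 64^2 = 4096
4^7 = 4 * 4^6 = 4 * 4096 = 16384
4^14 = (4^7)^2 = 16384^2 = 268435456
4^15 = 4 * 4^14 = 4 * 268435456 = 1073741824

Result: 1073741824
Multiplications needed: 6 (6 lines after 4^1)

4^15 = 1073741824. Using exponentiation by squaring, this requires 6 multiplications. The key idea: if the exponent is even, square the half-power; if odd, multiply by the base once.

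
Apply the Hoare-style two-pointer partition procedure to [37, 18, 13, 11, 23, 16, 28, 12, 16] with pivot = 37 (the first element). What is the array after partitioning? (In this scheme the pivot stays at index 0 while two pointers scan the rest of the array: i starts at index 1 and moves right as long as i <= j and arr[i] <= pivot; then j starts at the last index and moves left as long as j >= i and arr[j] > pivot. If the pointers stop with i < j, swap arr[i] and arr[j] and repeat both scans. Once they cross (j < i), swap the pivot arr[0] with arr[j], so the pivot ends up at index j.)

Hoare-style two-pointer partition with pivot = 37:

Initial array: [37, 18, 13, 11, 23, 16, 28, 12, 16]

Pointers start at i = 1, j = 8.
i ends at 9, j ends at 8: the pointers have crossed (j < i), so scanning stops.

Swap pivot arr[0] with arr[8] to place pivot at position 8: [16, 18, 13, 11, 23, 16, 28, 12, 37]
Pivot position: 8

After partitioning with pivot 37, the array becomes [16, 18, 13, 11, 23, 16, 28, 12, 37]. The pivot is placed at index 8. All elements to the left of the pivot are <= 37, and all elements to the right are > 37.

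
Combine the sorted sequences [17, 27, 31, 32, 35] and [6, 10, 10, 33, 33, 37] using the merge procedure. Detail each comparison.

Merging process:

Compare 17 vs 6: take 6 from right. Merged: [6]
Compare 17 vs 10: take 10 from right. Merged: [6, 10]
Compare 17 vs 10: take 10 from right. Merged: [6, 10, 10]
Compare 17 vs 33: take 17 from left. Merged: [6, 10, 10, 17]
Compare 27 vs 33: take 27 from left. Merged: [6, 10, 10, 17, 27]
Compare 31 vs 33: take 31 from left. Merged: [6, 10, 10, 17, 27, 31]
Compare 32 vs 33: take 32 from left. Merged: [6, 10, 10, 17, 27, 31, 32]
Compare 35 vs 33: take 33 from right. Merged: [6, 10, 10, 17, 27, 31, 32, 33]
Compare 35 vs 33: take 33 from right. Merged: [6, 10, 10, 17, 27, 31, 32, 33, 33]
Compare 35 vs 37: take 35 from left. Merged: [6, 10, 10, 17, 27, 31, 32, 33, 33, 35]
Append remaining from right: [37]. Merged: [6, 10, 10, 17, 27, 31, 32, 33, 33, 35, 37]

Final merged array: [6, 10, 10, 17, 27, 31, 32, 33, 33, 35, 37]
Total comparisons: 10

The merged array is [6, 10, 10, 17, 27, 31, 32, 33, 33, 35, 37], requiring 10 comparisons. The merge step runs in O(n) time where n is the total number of elements.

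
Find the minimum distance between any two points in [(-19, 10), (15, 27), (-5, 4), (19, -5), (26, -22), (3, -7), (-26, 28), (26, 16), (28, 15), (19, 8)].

Computing all pairwise distances among 10 points:

d((-19, 10), (15, 27)) = 38.0132
d((-19, 10), (-5, 4)) = 15.2315
d((-19, 10), (19, -5)) = 40.8534
d((-19, 10), (26, -22)) = 55.2178
d((-19, 10), (3, -7)) = 27.8029
d((-19, 10), (-26, 28)) = 19.3132
d((-19, 10), (26, 16)) = 45.3982
d((-19, 10), (28, 15)) = 47.2652
d((-19, 10), (19, 8)) = 38.0526
d((15, 27), (-5, 4)) = 30.4795
d((15, 27), (19, -5)) = 32.249
d((15, 27), (26, -22)) = 50.2195
d((15, 27), (3, -7)) = 36.0555
d((15, 27), (-26, 28)) = 41.0122
d((15, 27), (26, 16)) = 15.5563
d((15, 27), (28, 15)) = 17.6918
d((15, 27), (19, 8)) = 19.4165
d((-5, 4), (19, -5)) = 25.632
d((-5, 4), (26, -22)) = 40.4599
d((-5, 4), (3, -7)) = 13.6015
d((-5, 4), (-26, 28)) = 31.8904
d((-5, 4), (26, 16)) = 33.2415
d((-5, 4), (28, 15)) = 34.7851
d((-5, 4), (19, 8)) = 24.3311
d((19, -5), (26, -22)) = 18.3848
d((19, -5), (3, -7)) = 16.1245
d((19, -5), (-26, 28)) = 55.8032
d((19, -5), (26, 16)) = 22.1359
d((19, -5), (28, 15)) = 21.9317
d((19, -5), (19, 8)) = 13.0
d((26, -22), (3, -7)) = 27.4591
d((26, -22), (-26, 28)) = 72.1388
d((26, -22), (26, 16)) = 38.0
d((26, -22), (28, 15)) = 37.054
d((26, -22), (19, 8)) = 30.8058
d((3, -7), (-26, 28)) = 45.4533
d((3, -7), (26, 16)) = 32.5269
d((3, -7), (28, 15)) = 33.3017
d((3, -7), (19, 8)) = 21.9317
d((-26, 28), (26, 16)) = 53.3667
d((-26, 28), (28, 15)) = 55.5428
d((-26, 28), (19, 8)) = 49.2443
d((26, 16), (28, 15)) = 2.2361 <-- minimum
d((26, 16), (19, 8)) = 10.6301
d((28, 15), (19, 8)) = 11.4018

Closest pair: (26, 16) and (28, 15) with distance 2.2361

The closest pair is (26, 16) and (28, 15) with Euclidean distance 2.2361. For 10 points, brute-force pairwise comparison is shown above. For large n, the divide-and-conquer algorithm (sort by x, recurse on halves, check the dividing strip) achieves O(n log n).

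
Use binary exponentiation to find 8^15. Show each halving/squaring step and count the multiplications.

Computing 8^15 by squaring (build up from 8^1; each line after the first costs one multiplication):

8^1 = 8
8^2 = (8^1)^2 = 8^2 = 64
8^3 = 8 * 8^2 = 8 * 64 = 512
8^6 = (8^3)^2 = 512^2 = 262144
8^7 = 8 * 8^6 = 8 * 262144 = 2097152
8^14 = (8^7)^2 = 2097152^2 = 4398046511104
8^15 = 8 * 8^14 = 8 * 4398046511104 = 35184372088832

Result: 35184372088832
Multiplications needed: 6 (6 lines after 8^1)

8^15 = 35184372088832. Using exponentiation by squaring, this requires 6 multiplications. The key idea: if the exponent is even, square the half-power; if odd, multiply by the base once.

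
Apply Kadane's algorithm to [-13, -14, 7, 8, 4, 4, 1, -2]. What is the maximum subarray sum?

Using Kadane's algorithm on [-13, -14, 7, 8, 4, 4, 1, -2]:

Scanning through the array:
Position 1 (value -14): max_ending_here = -14, max_so_far = -13
Position 2 (value 7): max_ending_here = 7, max_so_far = 7
Position 3 (value 8): max_ending_here = 15, max_so_far = 15
Position 4 (value 4): max_ending_here = 19, max_so_far = 19
Position 5 (value 4): max_ending_here = 23, max_so_far = 23
Position 6 (value 1): max_ending_here = 24, max_so_far = 24
Position 7 (value -2): max_ending_here = 22, max_so_far = 24

Maximum subarray: [7, 8, 4, 4, 1]
Maximum sum: 24

The maximum subarray is [7, 8, 4, 4, 1] with sum 24. This subarray runs from index 2 to index 6.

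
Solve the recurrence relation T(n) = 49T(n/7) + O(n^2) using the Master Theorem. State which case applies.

Master Theorem for T(n) = 49T(n/7) + O(n^2):

a = 49, b = 7, c = 2
log_b(a) = log_7(49) = 2.0000

Case 2: c = 2 = log_7(49) = 2.0000
T(n) = O(n^2 log n) = O(n^2 log n)

For T(n) = 49T(n/7) + O(n^2): log_7(49) = 2.0000. This is Case 2 of the Master Theorem (c = log_b(a), equal work at all levels), giving O(n^2 log n).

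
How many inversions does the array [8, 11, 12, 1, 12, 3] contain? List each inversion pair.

Finding inversions in [8, 11, 12, 1, 12, 3]:

(0, 3): arr[0]=8 > arr[3]=1
(0, 5): arr[0]=8 > arr[5]=3
(1, 3): arr[1]=11 > arr[3]=1
(1, 5): arr[1]=11 > arr[5]=3
(2, 3): arr[2]=12 > arr[3]=1
(2, 5): arr[2]=12 > arr[5]=3
(4, 5): arr[4]=12 > arr[5]=3

Total inversions: 7

The array has 7 inversion(s): (0,3), (0,5), (1,3), (1,5), (2,3), (2,5), (4,5). Each pair (i,j) satisfies i < j and arr[i] > arr[j].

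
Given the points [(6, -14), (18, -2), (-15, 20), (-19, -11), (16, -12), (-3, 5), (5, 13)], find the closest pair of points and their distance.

Computing all pairwise distances among 7 points:

d((6, -14), (18, -2)) = 16.9706
d((6, -14), (-15, 20)) = 39.9625
d((6, -14), (-19, -11)) = 25.1794
d((6, -14), (16, -12)) = 10.198 <-- minimum
d((6, -14), (-3, 5)) = 21.0238
d((6, -14), (5, 13)) = 27.0185
d((18, -2), (-15, 20)) = 39.6611
d((18, -2), (-19, -11)) = 38.0789
d((18, -2), (16, -12)) = 10.198 <-- minimum
d((18, -2), (-3, 5)) = 22.1359
d((18, -2), (5, 13)) = 19.8494
d((-15, 20), (-19, -11)) = 31.257
d((-15, 20), (16, -12)) = 44.5533
d((-15, 20), (-3, 5)) = 19.2094
d((-15, 20), (5, 13)) = 21.1896
d((-19, -11), (16, -12)) = 35.0143
d((-19, -11), (-3, 5)) = 22.6274
d((-19, -11), (5, 13)) = 33.9411
d((16, -12), (-3, 5)) = 25.4951
d((16, -12), (5, 13)) = 27.313
d((-3, 5), (5, 13)) = 11.3137

Minimum distance: 10.198 (tie among 2 pairs: (6, -14) and (16, -12); (18, -2) and (16, -12))

The minimum Euclidean distance is 10.198. There is a tie: 2 pairs achieve this minimum — (6, -14) and (16, -12); (18, -2) and (16, -12). Any of these is a valid closest pair. For 7 points, brute-force pairwise comparison is shown above. For large n, the divide-and-conquer algorithm (sort by x, recurse on halves, check the dividing strip) achieves O(n log n).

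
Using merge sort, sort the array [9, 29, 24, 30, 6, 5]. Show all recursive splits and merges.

Merge sort trace:

Split: [9, 29, 24, 30, 6, 5] -> [9, 29, 24] and [30, 6, 5]
  Split: [9, 29, 24] -> [9] and [29, 24]
    Split: [29, 24] -> [29] and [24]
    Merge: [29] + [24] -> [24, 29]
  Merge: [9] + [24, 29] -> [9, 24, 29]
  Split: [30, 6, 5] -> [30] and [6, 5]
    Split: [6, 5] -> [6] and [5]
    Merge: [6] + [5] -> [5, 6]
  Merge: [30] + [5, 6] -> [5, 6, 30]
Merge: [9, 24, 29] + [5, 6, 30] -> [5, 6, 9, 24, 29, 30]

Final sorted array: [5, 6, 9, 24, 29, 30]

The merge sort proceeds by recursively splitting the array and merging sorted halves.
After all merges, the sorted array is [5, 6, 9, 24, 29, 30].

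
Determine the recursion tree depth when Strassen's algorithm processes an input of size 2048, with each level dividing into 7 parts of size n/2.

For divide and conquer with division factor 2:

Problem sizes at each level:
Level 0: 2048
Level 1: 1024
Level 2: 512
Level 3: 256
Level 4: 128
Level 5: 64
Level 6: 32
Level 7: 16
Level 8: 8
Level 9: 4
Level 10: 2
Level 11: 1

The root is level 0 and the size-1 base case is level 11 (the tree spans levels 0 through 11, i.e. 12 levels counting the root), so the depth is the number of divisions: log_2(2048) = 11

The recursion tree depth is log_2(2048) = 11. At each level, the problem size is divided by 2, so it takes 11 divisions to reduce to a base case of size 1. The algorithm makes 7 recursive calls at each level.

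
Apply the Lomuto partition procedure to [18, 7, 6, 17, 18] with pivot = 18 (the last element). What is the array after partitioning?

Lomuto partition with pivot = 18:

Initial array: [18, 7, 6, 17, 18]

arr[0]=18 <= 18: swap with position 0, array becomes [18, 7, 6, 17, 18]
arr[1]=7 <= 18: swap with position 1, array becomes [18, 7, 6, 17, 18]
arr[2]=6 <= 18: swap with position 2, array becomes [18, 7, 6, 17, 18]
arr[3]=17 <= 18: swap with position 3, array becomes [18, 7, 6, 17, 18]

Place pivot at position 4: [18, 7, 6, 17, 18]
Pivot position: 4

After partitioning with pivot 18, the array becomes [18, 7, 6, 17, 18]. The pivot is placed at index 4. All elements to the left of the pivot are <= 18, and all elements to the right are > 18.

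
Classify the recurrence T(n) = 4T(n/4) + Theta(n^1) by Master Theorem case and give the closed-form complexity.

Master Theorem for T(n) = 4T(n/4) + O(n^1):

a = 4, b = 4, c = 1
log_b(a) = log_4(4) = 1.0000

Case 2: c = 1 = log_4(4) = 1.0000
T(n) = O(n^1 log n) = O(n log n)

For T(n) = 4T(n/4) + O(n^1): log_4(4) = 1.0000. This is Case 2 of the Master Theorem (c = log_b(a), equal work at all levels), giving O(n log n).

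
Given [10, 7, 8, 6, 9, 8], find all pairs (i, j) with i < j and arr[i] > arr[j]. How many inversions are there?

Finding inversions in [10, 7, 8, 6, 9, 8]:

(0, 1): arr[0]=10 > arr[1]=7
(0, 2): arr[0]=10 > arr[2]=8
(0, 3): arr[0]=10 > arr[3]=6
(0, 4): arr[0]=10 > arr[4]=9
(0, 5): arr[0]=10 > arr[5]=8
(1, 3): arr[1]=7 > arr[3]=6
(2, 3): arr[2]=8 > arr[3]=6
(4, 5): arr[4]=9 > arr[5]=8

Total inversions: 8

The array has 8 inversion(s): (0,1), (0,2), (0,3), (0,4), (0,5), (1,3), (2,3), (4,5). Each pair (i,j) satisfies i < j and arr[i] > arr[j].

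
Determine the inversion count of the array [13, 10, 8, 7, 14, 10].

Finding inversions in [13, 10, 8, 7, 14, 10]:

(0, 1): arr[0]=13 > arr[1]=10
(0, 2): arr[0]=13 > arr[2]=8
(0, 3): arr[0]=13 > arr[3]=7
(0, 5): arr[0]=13 > arr[5]=10
(1, 2): arr[1]=10 > arr[2]=8
(1, 3): arr[1]=10 > arr[3]=7
(2, 3): arr[2]=8 > arr[3]=7
(4, 5): arr[4]=14 > arr[5]=10

Total inversions: 8

The array has 8 inversion(s): (0,1), (0,2), (0,3), (0,5), (1,2), (1,3), (2,3), (4,5). Each pair (i,j) satisfies i < j and arr[i] > arr[j].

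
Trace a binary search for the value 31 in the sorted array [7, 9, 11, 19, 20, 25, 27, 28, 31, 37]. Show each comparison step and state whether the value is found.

Binary search for 31 in [7, 9, 11, 19, 20, 25, 27, 28, 31, 37]:

lo=0, hi=9, mid=4, arr[mid]=20 -> 20 < 31, search right half
lo=5, hi=9, mid=7, arr[mid]=28 -> 28 < 31, search right half
lo=8, hi=9, mid=8, arr[mid]=31 -> Found target at index 8!

Binary search finds 31 at index 8 after 3 comparisons. The search repeatedly halves the search space by comparing with the middle element.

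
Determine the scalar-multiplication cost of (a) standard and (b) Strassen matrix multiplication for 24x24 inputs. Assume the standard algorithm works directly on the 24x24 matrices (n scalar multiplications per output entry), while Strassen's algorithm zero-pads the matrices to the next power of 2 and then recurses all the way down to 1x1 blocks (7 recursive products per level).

Matrix multiplication for 24x24 matrices:

Strassen's algorithm requires power-of-2 dimensions. Pad 24x24 to 32x32 (next power of 2).

Standard algorithm: 24^3 = 13824 multiplications
Strassen's algorithm: 7^(log2(32)) = 7^5 = 16807 multiplications
Difference: 13824 - 16807 = -2983 (Strassen uses MORE here due to padding overhead — for small or just-over-power-of-2 n, padding can outweigh the per-level savings)

Standard: 13824 multiplications (24^3). Strassen: 16807 multiplications (7^5, after padding to 32x32). Strassen reduces 8 recursive multiplications to 7 at each level.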